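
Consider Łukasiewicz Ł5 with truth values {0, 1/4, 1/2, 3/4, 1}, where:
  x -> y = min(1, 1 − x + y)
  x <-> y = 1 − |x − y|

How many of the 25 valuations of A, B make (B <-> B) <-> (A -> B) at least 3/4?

19

value 1: 15 assignments (counts)
value 3/4: 4 assignments (counts)
value 1/2: 3 assignments
value 1/4: 2 assignments
value 0: 1 assignment
So 19 of the 25 assignments meet the threshold.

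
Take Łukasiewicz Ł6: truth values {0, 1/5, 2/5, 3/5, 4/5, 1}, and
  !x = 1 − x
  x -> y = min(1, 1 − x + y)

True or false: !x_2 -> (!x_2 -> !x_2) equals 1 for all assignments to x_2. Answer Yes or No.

x_2 = 0 ↦ 1
x_2 = 1/5 ↦ 1
x_2 = 2/5 ↦ 1
x_2 = 3/5 ↦ 1
x_2 = 4/5 ↦ 1
x_2 = 1 ↦ 1
Every assignment gives a value ≥ 1.

Yes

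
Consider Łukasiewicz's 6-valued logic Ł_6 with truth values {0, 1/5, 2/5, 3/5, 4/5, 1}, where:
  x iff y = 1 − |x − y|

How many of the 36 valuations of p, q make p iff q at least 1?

value 1: 6 assignments (counts)
value 4/5: 10 assignments
value 3/5: 8 assignments
value 2/5: 6 assignments
value 1/5: 4 assignments
value 0: 2 assignments
So 6 of the 36 assignments meet the threshold.

6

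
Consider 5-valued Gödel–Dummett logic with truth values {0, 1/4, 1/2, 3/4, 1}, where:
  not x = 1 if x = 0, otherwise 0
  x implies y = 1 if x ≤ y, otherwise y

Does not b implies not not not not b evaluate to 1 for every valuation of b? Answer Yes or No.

No

Counterexample: take b = 0.
not b = not 0 = 1
not b = not 0 = 1
not not b = not 1 = 0
not not not b = not 0 = 1
not not not not b = not 1 = 0
not b implies not not not not b = 1 implies 0 = 0
This gives 0 ≠ 1.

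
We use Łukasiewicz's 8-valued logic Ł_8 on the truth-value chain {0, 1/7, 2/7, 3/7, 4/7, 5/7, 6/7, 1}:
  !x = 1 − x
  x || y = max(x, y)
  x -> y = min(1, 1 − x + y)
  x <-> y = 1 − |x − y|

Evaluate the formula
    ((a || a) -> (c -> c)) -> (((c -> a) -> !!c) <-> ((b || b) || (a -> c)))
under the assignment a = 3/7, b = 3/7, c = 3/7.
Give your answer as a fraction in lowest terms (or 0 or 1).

3/7

a || a = 3/7 || 3/7 = 3/7
c -> c = 3/7 -> 3/7 = 1
(a || a) -> (c -> c) = 3/7 -> 1 = 1
c -> a = 3/7 -> 3/7 = 1
!c = !3/7 = 4/7
!!c = !4/7 = 3/7
(c -> a) -> !!c = 1 -> 3/7 = 3/7
b || b = 3/7 || 3/7 = 3/7
a -> c = 3/7 -> 3/7 = 1
(b || b) || (a -> c) = 3/7 || 1 = 1
((c -> a) -> !!c) <-> ((b || b) || (a -> c)) = 3/7 <-> 1 = 3/7
((a || a) -> (c -> c)) -> (((c -> a) -> !!c) <-> ((b || b) || (a -> c))) = 1 -> 3/7 = 3/7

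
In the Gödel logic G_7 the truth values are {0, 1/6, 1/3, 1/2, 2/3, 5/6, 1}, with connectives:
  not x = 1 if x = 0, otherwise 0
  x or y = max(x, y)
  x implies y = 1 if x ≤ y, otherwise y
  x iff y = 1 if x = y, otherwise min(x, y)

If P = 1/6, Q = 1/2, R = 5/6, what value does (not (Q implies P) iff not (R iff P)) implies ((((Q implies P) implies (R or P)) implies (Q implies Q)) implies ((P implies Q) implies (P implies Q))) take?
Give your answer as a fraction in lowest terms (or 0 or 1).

Q implies P = 1/2 implies 1/6 = 1/6
not (Q implies P) = not 1/6 = 0
R iff P = 5/6 iff 1/6 = 1/6
not (R iff P) = not 1/6 = 0
not (Q implies P) iff not (R iff P) = 0 iff 0 = 1
Q implies P = 1/2 implies 1/6 = 1/6
R or P = 5/6 or 1/6 = 5/6
(Q implies P) implies (R or P) = 1/6 implies 5/6 = 1
Q implies Q = 1/2 implies 1/2 = 1
((Q implies P) implies (R or P)) implies (Q implies Q) = 1 implies 1 = 1
P implies Q = 1/6 implies 1/2 = 1
P implies Q = 1/6 implies 1/2 = 1
(P implies Q) implies (P implies Q) = 1 implies 1 = 1
(((Q implies P) implies (R or P)) implies (Q implies Q)) implies ((P implies Q) implies (P implies Q)) = 1 implies 1 = 1
(not (Q implies P) iff not (R iff P)) implies ((((Q implies P) implies (R or P)) implies (Q implies Q)) implies ((P implies Q) implies (P implies Q))) = 1 implies 1 = 1

1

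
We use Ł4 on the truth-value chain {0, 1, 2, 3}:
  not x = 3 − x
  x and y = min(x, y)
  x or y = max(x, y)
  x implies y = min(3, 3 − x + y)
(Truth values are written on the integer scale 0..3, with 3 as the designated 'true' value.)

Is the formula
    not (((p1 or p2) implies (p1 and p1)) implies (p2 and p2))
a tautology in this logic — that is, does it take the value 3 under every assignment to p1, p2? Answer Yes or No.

No

Counterexample: take p1 = 0, p2 = 1.
p1 or p2 = 0 or 1 = 1
p1 and p1 = 0 and 0 = 0
(p1 or p2) implies (p1 and p1) = 1 implies 0 = 2
p2 and p2 = 1 and 1 = 1
((p1 or p2) implies (p1 and p1)) implies (p2 and p2) = 2 implies 1 = 2
not (((p1 or p2) implies (p1 and p1)) implies (p2 and p2)) = not 2 = 1
This gives 1 ≠ 3.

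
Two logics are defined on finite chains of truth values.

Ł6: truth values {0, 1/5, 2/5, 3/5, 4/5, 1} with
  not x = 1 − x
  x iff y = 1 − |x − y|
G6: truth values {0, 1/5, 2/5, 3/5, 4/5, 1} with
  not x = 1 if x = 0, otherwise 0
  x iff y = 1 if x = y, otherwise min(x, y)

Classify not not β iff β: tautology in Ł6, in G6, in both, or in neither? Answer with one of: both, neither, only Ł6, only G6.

only Ł6

In Ł6: every assignment gives 1 — tautology.
In G6: at β = 1/5 the value is 1/5 — not a tautology.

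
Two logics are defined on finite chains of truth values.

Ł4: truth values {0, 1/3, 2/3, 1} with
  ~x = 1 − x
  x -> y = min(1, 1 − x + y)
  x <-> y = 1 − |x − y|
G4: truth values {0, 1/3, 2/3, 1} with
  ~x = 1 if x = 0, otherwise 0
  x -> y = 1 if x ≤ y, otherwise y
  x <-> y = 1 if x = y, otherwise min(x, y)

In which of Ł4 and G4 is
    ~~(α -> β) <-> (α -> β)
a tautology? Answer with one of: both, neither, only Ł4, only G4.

only Ł4

In Ł4: every assignment gives 1 — tautology.
In G4: at α = 2/3, β = 1/3 the value is 1/3 — not a tautology.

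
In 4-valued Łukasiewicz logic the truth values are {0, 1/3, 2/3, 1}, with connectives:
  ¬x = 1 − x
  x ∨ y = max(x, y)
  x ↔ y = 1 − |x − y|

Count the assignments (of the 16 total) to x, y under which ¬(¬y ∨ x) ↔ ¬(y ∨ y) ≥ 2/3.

x = 0, y = 0 ↦ 0  <
x = 0, y = 1/3 ↦ 2/3  ≥
x = 0, y = 2/3 ↦ 2/3  ≥
x = 0, y = 1 ↦ 0  <
x = 1/3, y = 0 ↦ 0  <
x = 1/3, y = 1/3 ↦ 2/3  ≥
x = 1/3, y = 2/3 ↦ 2/3  ≥
x = 1/3, y = 1 ↦ 1/3  <
x = 2/3, y = 0 ↦ 0  <
x = 2/3, y = 1/3 ↦ 2/3  ≥
x = 2/3, y = 2/3 ↦ 1  ≥
x = 2/3, y = 1 ↦ 2/3  ≥
x = 1, y = 0 ↦ 0  <
x = 1, y = 1/3 ↦ 1/3  <
x = 1, y = 2/3 ↦ 2/3  ≥
x = 1, y = 1 ↦ 1  ≥
So 9 of the 16 assignments meet the threshold.

9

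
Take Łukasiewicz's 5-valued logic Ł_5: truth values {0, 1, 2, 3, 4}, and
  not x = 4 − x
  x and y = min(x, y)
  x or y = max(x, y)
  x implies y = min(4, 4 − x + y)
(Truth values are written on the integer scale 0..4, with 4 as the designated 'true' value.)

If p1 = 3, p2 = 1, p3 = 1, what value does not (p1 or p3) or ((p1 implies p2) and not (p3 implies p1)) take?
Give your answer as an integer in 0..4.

p1 or p3 = 3 or 1 = 3
not (p1 or p3) = not 3 = 1
p1 implies p2 = 3 implies 1 = 2
p3 implies p1 = 1 implies 3 = 4
not (p3 implies p1) = not 4 = 0
(p1 implies p2) and not (p3 implies p1) = 2 and 0 = 0
not (p1 or p3) or ((p1 implies p2) and not (p3 implies p1)) = 1 or 0 = 1

1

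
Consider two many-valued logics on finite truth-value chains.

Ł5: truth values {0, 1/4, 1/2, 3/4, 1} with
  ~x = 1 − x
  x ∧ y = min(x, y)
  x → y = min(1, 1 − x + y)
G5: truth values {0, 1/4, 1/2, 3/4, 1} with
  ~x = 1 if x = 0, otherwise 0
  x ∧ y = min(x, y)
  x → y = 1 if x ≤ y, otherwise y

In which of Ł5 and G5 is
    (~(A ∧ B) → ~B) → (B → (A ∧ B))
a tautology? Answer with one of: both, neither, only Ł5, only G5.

In Ł5: every assignment gives 1 — tautology.
In G5: at A = 1/4, B = 1/2 the value is 1/4 — not a tautology.

only Ł5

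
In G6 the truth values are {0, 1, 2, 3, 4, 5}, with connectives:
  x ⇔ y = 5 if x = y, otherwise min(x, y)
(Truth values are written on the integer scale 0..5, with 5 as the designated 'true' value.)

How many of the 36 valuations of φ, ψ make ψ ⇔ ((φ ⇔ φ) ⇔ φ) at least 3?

value 5: 6 assignments (counts)
value 4: 2 assignments (counts)
value 3: 4 assignments (counts)
value 2: 6 assignments
value 1: 8 assignments
value 0: 10 assignments
So 12 of the 36 assignments meet the threshold.

12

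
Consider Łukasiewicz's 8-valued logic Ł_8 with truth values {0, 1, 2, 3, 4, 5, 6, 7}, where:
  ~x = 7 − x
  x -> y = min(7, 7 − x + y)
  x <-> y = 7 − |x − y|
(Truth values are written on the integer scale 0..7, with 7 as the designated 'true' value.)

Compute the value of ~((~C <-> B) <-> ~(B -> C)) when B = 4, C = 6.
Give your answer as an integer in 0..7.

4

~C = ~6 = 1
~C <-> B = 1 <-> 4 = 4
B -> C = 4 -> 6 = 7
~(B -> C) = ~7 = 0
(~C <-> B) <-> ~(B -> C) = 4 <-> 0 = 3
~((~C <-> B) <-> ~(B -> C)) = ~3 = 4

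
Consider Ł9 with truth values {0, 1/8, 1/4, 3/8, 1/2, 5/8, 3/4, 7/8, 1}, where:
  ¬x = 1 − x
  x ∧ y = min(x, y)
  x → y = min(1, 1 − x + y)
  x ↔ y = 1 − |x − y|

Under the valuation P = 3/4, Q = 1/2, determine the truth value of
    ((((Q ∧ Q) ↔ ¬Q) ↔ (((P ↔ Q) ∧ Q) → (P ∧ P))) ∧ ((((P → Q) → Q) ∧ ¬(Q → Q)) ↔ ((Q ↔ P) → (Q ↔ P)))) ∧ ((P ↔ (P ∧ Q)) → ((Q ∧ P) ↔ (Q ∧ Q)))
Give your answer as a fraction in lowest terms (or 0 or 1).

Q ∧ Q = 1/2 ∧ 1/2 = 1/2
¬Q = ¬1/2 = 1/2
(Q ∧ Q) ↔ ¬Q = 1/2 ↔ 1/2 = 1
P ↔ Q = 3/4 ↔ 1/2 = 3/4
(P ↔ Q) ∧ Q = 3/4 ∧ 1/2 = 1/2
P ∧ P = 3/4 ∧ 3/4 = 3/4
((P ↔ Q) ∧ Q) → (P ∧ P) = 1/2 → 3/4 = 1
((Q ∧ Q) ↔ ¬Q) ↔ (((P ↔ Q) ∧ Q) → (P ∧ P)) = 1 ↔ 1 = 1
P → Q = 3/4 → 1/2 = 3/4
(P → Q) → Q = 3/4 → 1/2 = 3/4
Q → Q = 1/2 → 1/2 = 1
¬(Q → Q) = ¬1 = 0
((P → Q) → Q) ∧ ¬(Q → Q) = 3/4 ∧ 0 = 0
Q ↔ P = 1/2 ↔ 3/4 = 3/4
Q ↔ P = 1/2 ↔ 3/4 = 3/4
(Q ↔ P) → (Q ↔ P) = 3/4 → 3/4 = 1
(((P → Q) → Q) ∧ ¬(Q → Q)) ↔ ((Q ↔ P) → (Q ↔ P)) = 0 ↔ 1 = 0
(((Q ∧ Q) ↔ ¬Q) ↔ (((P ↔ Q) ∧ Q) → (P ∧ P))) ∧ ((((P → Q) → Q) ∧ ¬(Q → Q)) ↔ ((Q ↔ P) → (Q ↔ P))) = 1 ∧ 0 = 0
P ∧ Q = 3/4 ∧ 1/2 = 1/2
P ↔ (P ∧ Q) = 3/4 ↔ 1/2 = 3/4
Q ∧ P = 1/2 ∧ 3/4 = 1/2
Q ∧ Q = 1/2 ∧ 1/2 = 1/2
(Q ∧ P) ↔ (Q ∧ Q) = 1/2 ↔ 1/2 = 1
(P ↔ (P ∧ Q)) → ((Q ∧ P) ↔ (Q ∧ Q)) = 3/4 → 1 = 1
((((Q ∧ Q) ↔ ¬Q) ↔ (((P ↔ Q) ∧ Q) → (P ∧ P))) ∧ ((((P → Q) → Q) ∧ ¬(Q → Q)) ↔ ((Q ↔ P) → (Q ↔ P)))) ∧ ((P ↔ (P ∧ Q)) → ((Q ∧ P) ↔ (Q ∧ Q))) = 0 ∧ 1 = 0

0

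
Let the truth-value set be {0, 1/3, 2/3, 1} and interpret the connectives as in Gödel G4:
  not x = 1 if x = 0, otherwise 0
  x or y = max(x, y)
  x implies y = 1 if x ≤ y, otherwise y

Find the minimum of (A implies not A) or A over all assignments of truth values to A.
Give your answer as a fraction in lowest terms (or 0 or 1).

Take A = 1/3:
not A = not 1/3 = 0
A implies not A = 1/3 implies 0 = 0
(A implies not A) or A = 0 or 1/3 = 1/3
No assignment yields a value below 1/3, so this is the minimum.

1/3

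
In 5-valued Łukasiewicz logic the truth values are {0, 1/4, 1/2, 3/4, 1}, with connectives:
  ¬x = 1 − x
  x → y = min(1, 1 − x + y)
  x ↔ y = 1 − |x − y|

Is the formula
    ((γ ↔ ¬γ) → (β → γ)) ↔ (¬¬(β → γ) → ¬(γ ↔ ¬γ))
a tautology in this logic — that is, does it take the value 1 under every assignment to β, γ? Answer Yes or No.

No

Counterexample: take β = 0, γ = 1/4.
¬γ = ¬1/4 = 3/4
γ ↔ ¬γ = 1/4 ↔ 3/4 = 1/2
β → γ = 0 → 1/4 = 1
(γ ↔ ¬γ) → (β → γ) = 1/2 → 1 = 1
β → γ = 0 → 1/4 = 1
¬(β → γ) = ¬1 = 0
¬¬(β → γ) = ¬0 = 1
¬γ = ¬1/4 = 3/4
γ ↔ ¬γ = 1/4 ↔ 3/4 = 1/2
¬(γ ↔ ¬γ) = ¬1/2 = 1/2
¬¬(β → γ) → ¬(γ ↔ ¬γ) = 1 → 1/2 = 1/2
((γ ↔ ¬γ) → (β → γ)) ↔ (¬¬(β → γ) → ¬(γ ↔ ¬γ)) = 1 ↔ 1/2 = 1/2
This gives 1/2 ≠ 1.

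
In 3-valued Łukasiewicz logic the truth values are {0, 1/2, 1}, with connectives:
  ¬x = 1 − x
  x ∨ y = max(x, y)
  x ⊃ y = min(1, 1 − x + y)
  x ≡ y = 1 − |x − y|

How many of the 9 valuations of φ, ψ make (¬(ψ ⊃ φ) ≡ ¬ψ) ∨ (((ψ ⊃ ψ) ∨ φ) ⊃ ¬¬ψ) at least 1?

φ = 0, ψ = 0 ↦ 0  <
φ = 0, ψ = 1/2 ↦ 1  ≥
φ = 0, ψ = 1 ↦ 1  ≥
φ = 1/2, ψ = 0 ↦ 0  <
φ = 1/2, ψ = 1/2 ↦ 1/2  <
φ = 1/2, ψ = 1 ↦ 1  ≥
φ = 1, ψ = 0 ↦ 0  <
φ = 1, ψ = 1/2 ↦ 1/2  <
φ = 1, ψ = 1 ↦ 1  ≥
So 4 of the 9 assignments meet the threshold.

4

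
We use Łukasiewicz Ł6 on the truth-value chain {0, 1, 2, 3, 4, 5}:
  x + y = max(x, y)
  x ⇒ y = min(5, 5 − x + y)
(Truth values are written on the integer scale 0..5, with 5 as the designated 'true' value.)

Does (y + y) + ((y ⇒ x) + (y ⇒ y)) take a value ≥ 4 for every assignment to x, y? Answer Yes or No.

Yes

At x = 2, y = 0, for instance:
y + y = 0 + 0 = 0
y ⇒ x = 0 ⇒ 2 = 5
y ⇒ y = 0 ⇒ 0 = 5
(y ⇒ x) + (y ⇒ y) = 5 + 5 = 5
(y + y) + ((y ⇒ x) + (y ⇒ y)) = 0 + 5 = 5
and checking the remaining 35 assignments likewise gives ≥ 4 in every case.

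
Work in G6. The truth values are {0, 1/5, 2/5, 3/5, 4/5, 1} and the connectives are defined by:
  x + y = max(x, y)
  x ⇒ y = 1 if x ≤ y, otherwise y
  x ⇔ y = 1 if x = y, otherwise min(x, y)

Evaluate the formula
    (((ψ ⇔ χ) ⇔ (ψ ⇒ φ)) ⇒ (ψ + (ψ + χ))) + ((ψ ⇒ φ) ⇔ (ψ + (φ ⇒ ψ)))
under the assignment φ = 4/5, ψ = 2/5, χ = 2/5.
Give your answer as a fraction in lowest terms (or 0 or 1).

ψ ⇔ χ = 2/5 ⇔ 2/5 = 1
ψ ⇒ φ = 2/5 ⇒ 4/5 = 1
(ψ ⇔ χ) ⇔ (ψ ⇒ φ) = 1 ⇔ 1 = 1
ψ + χ = 2/5 + 2/5 = 2/5
ψ + (ψ + χ) = 2/5 + 2/5 = 2/5
((ψ ⇔ χ) ⇔ (ψ ⇒ φ)) ⇒ (ψ + (ψ + χ)) = 1 ⇒ 2/5 = 2/5
ψ ⇒ φ = 2/5 ⇒ 4/5 = 1
φ ⇒ ψ = 4/5 ⇒ 2/5 = 2/5
ψ + (φ ⇒ ψ) = 2/5 + 2/5 = 2/5
(ψ ⇒ φ) ⇔ (ψ + (φ ⇒ ψ)) = 1 ⇔ 2/5 = 2/5
(((ψ ⇔ χ) ⇔ (ψ ⇒ φ)) ⇒ (ψ + (ψ + χ))) + ((ψ ⇒ φ) ⇔ (ψ + (φ ⇒ ψ))) = 2/5 + 2/5 = 2/5

2/5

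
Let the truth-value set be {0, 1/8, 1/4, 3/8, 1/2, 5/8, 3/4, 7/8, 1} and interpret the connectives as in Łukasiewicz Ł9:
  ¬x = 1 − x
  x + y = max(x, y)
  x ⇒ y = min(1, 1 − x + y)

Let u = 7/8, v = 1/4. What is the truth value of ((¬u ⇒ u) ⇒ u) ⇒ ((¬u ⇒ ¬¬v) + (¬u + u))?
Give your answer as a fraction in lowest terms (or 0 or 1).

1

¬u = ¬7/8 = 1/8
¬u ⇒ u = 1/8 ⇒ 7/8 = 1
(¬u ⇒ u) ⇒ u = 1 ⇒ 7/8 = 7/8
¬u = ¬7/8 = 1/8
¬v = ¬1/4 = 3/4
¬¬v = ¬3/4 = 1/4
¬u ⇒ ¬¬v = 1/8 ⇒ 1/4 = 1
¬u = ¬7/8 = 1/8
¬u + u = 1/8 + 7/8 = 7/8
(¬u ⇒ ¬¬v) + (¬u + u) = 1 + 7/8 = 1
((¬u ⇒ u) ⇒ u) ⇒ ((¬u ⇒ ¬¬v) + (¬u + u)) = 7/8 ⇒ 1 = 1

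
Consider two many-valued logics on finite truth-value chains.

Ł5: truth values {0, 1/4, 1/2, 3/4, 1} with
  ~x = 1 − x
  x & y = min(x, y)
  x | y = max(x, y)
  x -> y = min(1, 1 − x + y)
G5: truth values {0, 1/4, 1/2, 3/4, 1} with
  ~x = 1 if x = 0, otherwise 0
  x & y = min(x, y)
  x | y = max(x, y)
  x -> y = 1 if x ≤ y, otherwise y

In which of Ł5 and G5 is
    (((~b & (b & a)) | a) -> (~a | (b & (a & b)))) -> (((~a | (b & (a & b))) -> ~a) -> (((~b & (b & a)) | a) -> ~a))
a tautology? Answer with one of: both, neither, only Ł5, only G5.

both

In Ł5: every assignment gives 1 — tautology.
In G5: every assignment gives 1 — tautology.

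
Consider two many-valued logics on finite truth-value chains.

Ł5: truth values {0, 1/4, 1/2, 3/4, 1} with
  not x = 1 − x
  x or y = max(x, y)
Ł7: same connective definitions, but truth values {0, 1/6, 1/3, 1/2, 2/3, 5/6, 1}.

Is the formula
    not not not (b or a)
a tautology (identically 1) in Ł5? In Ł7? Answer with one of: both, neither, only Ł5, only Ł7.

neither

In Ł5: at a = 0, b = 1/4 the value is 3/4 — not a tautology.
In Ł7: at a = 0, b = 1/6 the value is 5/6 — not a tautology.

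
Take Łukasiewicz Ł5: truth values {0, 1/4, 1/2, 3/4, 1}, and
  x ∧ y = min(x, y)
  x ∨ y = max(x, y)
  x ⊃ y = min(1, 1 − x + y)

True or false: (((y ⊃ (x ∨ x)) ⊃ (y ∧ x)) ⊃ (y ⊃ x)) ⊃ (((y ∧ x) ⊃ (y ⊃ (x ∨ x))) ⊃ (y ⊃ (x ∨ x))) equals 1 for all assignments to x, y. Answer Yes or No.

No

Counterexample: take x = 0, y = 1/4.
x ∨ x = 0 ∨ 0 = 0
y ⊃ (x ∨ x) = 1/4 ⊃ 0 = 3/4
y ∧ x = 1/4 ∧ 0 = 0
(y ⊃ (x ∨ x)) ⊃ (y ∧ x) = 3/4 ⊃ 0 = 1/4
y ⊃ x = 1/4 ⊃ 0 = 3/4
((y ⊃ (x ∨ x)) ⊃ (y ∧ x)) ⊃ (y ⊃ x) = 1/4 ⊃ 3/4 = 1
y ∧ x = 1/4 ∧ 0 = 0
x ∨ x = 0 ∨ 0 = 0
y ⊃ (x ∨ x) = 1/4 ⊃ 0 = 3/4
(y ∧ x) ⊃ (y ⊃ (x ∨ x)) = 0 ⊃ 3/4 = 1
x ∨ x = 0 ∨ 0 = 0
y ⊃ (x ∨ x) = 1/4 ⊃ 0 = 3/4
((y ∧ x) ⊃ (y ⊃ (x ∨ x))) ⊃ (y ⊃ (x ∨ x)) = 1 ⊃ 3/4 = 3/4
(((y ⊃ (x ∨ x)) ⊃ (y ∧ x)) ⊃ (y ⊃ x)) ⊃ (((y ∧ x) ⊃ (y ⊃ (x ∨ x))) ⊃ (y ⊃ (x ∨ x))) = 1 ⊃ 3/4 = 3/4
This gives 3/4 ≠ 1.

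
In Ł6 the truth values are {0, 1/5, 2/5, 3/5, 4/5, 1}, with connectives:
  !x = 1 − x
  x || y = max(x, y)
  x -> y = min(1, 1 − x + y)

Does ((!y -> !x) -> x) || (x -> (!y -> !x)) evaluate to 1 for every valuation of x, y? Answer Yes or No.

At x = 2/5, y = 2/5, for instance:
!y = !2/5 = 3/5
!x = !2/5 = 3/5
!y -> !x = 3/5 -> 3/5 = 1
(!y -> !x) -> x = 1 -> 2/5 = 2/5
x -> (!y -> !x) = 2/5 -> 1 = 1
((!y -> !x) -> x) || (x -> (!y -> !x)) = 2/5 || 1 = 1
and checking the remaining 35 assignments likewise gives ≥ 1 in every case.

Yes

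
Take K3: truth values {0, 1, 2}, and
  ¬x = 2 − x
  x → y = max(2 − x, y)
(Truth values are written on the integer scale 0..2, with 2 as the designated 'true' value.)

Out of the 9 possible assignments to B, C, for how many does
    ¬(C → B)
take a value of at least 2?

B = 0, C = 0 ↦ 0  <
B = 0, C = 1 ↦ 1  <
B = 0, C = 2 ↦ 2  ≥
B = 1, C = 0 ↦ 0  <
B = 1, C = 1 ↦ 1  <
B = 1, C = 2 ↦ 1  <
B = 2, C = 0 ↦ 0  <
B = 2, C = 1 ↦ 0  <
B = 2, C = 2 ↦ 0  <
So 1 of the 9 assignments meets the threshold.

1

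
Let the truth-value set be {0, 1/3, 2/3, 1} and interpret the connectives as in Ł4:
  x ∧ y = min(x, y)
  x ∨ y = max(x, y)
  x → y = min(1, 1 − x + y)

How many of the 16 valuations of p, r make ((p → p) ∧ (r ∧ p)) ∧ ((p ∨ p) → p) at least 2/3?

4

p = 0, r = 0 ↦ 0  <
p = 0, r = 1/3 ↦ 0  <
p = 0, r = 2/3 ↦ 0  <
p = 0, r = 1 ↦ 0  <
p = 1/3, r = 0 ↦ 0  <
p = 1/3, r = 1/3 ↦ 1/3  <
p = 1/3, r = 2/3 ↦ 1/3  <
p = 1/3, r = 1 ↦ 1/3  <
p = 2/3, r = 0 ↦ 0  <
p = 2/3, r = 1/3 ↦ 1/3  <
p = 2/3, r = 2/3 ↦ 2/3  ≥
p = 2/3, r = 1 ↦ 2/3  ≥
p = 1, r = 0 ↦ 0  <
p = 1, r = 1/3 ↦ 1/3  <
p = 1, r = 2/3 ↦ 2/3  ≥
p = 1, r = 1 ↦ 1  ≥
So 4 of the 16 assignments meet the threshold.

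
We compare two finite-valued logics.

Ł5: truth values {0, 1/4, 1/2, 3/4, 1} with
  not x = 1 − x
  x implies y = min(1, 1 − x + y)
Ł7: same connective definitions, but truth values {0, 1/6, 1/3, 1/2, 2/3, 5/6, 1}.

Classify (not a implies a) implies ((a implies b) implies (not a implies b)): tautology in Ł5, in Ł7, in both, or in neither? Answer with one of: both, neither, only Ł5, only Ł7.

both

In Ł5: every assignment gives 1 — tautology.
In Ł7: every assignment gives 1 — tautology.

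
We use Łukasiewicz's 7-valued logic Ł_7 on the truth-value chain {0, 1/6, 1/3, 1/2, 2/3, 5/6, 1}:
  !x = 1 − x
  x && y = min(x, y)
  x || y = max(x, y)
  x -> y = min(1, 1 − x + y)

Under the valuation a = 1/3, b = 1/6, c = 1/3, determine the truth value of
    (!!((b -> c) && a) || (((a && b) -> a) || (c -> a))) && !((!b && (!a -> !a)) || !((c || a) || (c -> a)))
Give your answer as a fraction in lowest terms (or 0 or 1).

1/6

b -> c = 1/6 -> 1/3 = 1
(b -> c) && a = 1 && 1/3 = 1/3
!((b -> c) && a) = !1/3 = 2/3
!!((b -> c) && a) = !2/3 = 1/3
a && b = 1/3 && 1/6 = 1/6
(a && b) -> a = 1/6 -> 1/3 = 1
c -> a = 1/3 -> 1/3 = 1
((a && b) -> a) || (c -> a) = 1 || 1 = 1
!!((b -> c) && a) || (((a && b) -> a) || (c -> a)) = 1/3 || 1 = 1
!b = !1/6 = 5/6
!a = !1/3 = 2/3
!a = !1/3 = 2/3
!a -> !a = 2/3 -> 2/3 = 1
!b && (!a -> !a) = 5/6 && 1 = 5/6
c || a = 1/3 || 1/3 = 1/3
c -> a = 1/3 -> 1/3 = 1
(c || a) || (c -> a) = 1/3 || 1 = 1
!((c || a) || (c -> a)) = !1 = 0
(!b && (!a -> !a)) || !((c || a) || (c -> a)) = 5/6 || 0 = 5/6
!((!b && (!a -> !a)) || !((c || a) || (c -> a))) = !5/6 = 1/6
(!!((b -> c) && a) || (((a && b) -> a) || (c -> a))) && !((!b && (!a -> !a)) || !((c || a) || (c -> a))) = 1 && 1/6 = 1/6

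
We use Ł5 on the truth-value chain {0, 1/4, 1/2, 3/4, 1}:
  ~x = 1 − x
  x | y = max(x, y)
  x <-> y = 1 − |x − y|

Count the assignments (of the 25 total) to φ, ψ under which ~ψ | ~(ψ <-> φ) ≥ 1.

6

value 1: 6 assignments (counts)
value 3/4: 7 assignments
value 1/2: 7 assignments
value 1/4: 4 assignments
value 0: 1 assignment
So 6 of the 25 assignments meet the threshold.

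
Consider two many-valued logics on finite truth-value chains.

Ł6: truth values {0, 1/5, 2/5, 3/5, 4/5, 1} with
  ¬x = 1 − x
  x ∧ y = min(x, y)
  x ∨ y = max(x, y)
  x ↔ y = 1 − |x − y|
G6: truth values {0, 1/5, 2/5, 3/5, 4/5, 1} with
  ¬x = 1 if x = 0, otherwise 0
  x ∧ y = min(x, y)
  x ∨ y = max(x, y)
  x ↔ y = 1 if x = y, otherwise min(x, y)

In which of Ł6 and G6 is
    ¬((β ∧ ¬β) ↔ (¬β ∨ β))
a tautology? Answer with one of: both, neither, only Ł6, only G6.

In Ł6: at β = 1/5 the value is 3/5 — not a tautology.
In G6: every assignment gives 1 — tautology.

only G6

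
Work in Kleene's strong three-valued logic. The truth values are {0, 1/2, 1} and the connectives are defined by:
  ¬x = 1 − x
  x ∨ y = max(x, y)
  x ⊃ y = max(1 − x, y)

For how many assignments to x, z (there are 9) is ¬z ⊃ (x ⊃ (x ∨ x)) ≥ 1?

x = 0, z = 0 ↦ 1  ≥
x = 0, z = 1/2 ↦ 1  ≥
x = 0, z = 1 ↦ 1  ≥
x = 1/2, z = 0 ↦ 1/2  <
x = 1/2, z = 1/2 ↦ 1/2  <
x = 1/2, z = 1 ↦ 1  ≥
x = 1, z = 0 ↦ 1  ≥
x = 1, z = 1/2 ↦ 1  ≥
x = 1, z = 1 ↦ 1  ≥
So 7 of the 9 assignments meet the threshold.

7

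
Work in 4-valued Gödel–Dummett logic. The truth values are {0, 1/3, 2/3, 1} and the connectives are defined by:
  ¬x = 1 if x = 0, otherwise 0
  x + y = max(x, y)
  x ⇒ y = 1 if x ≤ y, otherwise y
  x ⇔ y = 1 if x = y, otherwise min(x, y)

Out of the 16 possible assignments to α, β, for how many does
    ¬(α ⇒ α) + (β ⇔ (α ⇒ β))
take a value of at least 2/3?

α = 0, β = 0 ↦ 0  <
α = 0, β = 1/3 ↦ 1/3  <
α = 0, β = 2/3 ↦ 2/3  ≥
α = 0, β = 1 ↦ 1  ≥
α = 1/3, β = 0 ↦ 1  ≥
α = 1/3, β = 1/3 ↦ 1/3  <
α = 1/3, β = 2/3 ↦ 2/3  ≥
α = 1/3, β = 1 ↦ 1  ≥
α = 2/3, β = 0 ↦ 1  ≥
α = 2/3, β = 1/3 ↦ 1  ≥
α = 2/3, β = 2/3 ↦ 2/3  ≥
α = 2/3, β = 1 ↦ 1  ≥
α = 1, β = 0 ↦ 1  ≥
α = 1, β = 1/3 ↦ 1  ≥
α = 1, β = 2/3 ↦ 1  ≥
α = 1, β = 1 ↦ 1  ≥
So 13 of the 16 assignments meet the threshold.

13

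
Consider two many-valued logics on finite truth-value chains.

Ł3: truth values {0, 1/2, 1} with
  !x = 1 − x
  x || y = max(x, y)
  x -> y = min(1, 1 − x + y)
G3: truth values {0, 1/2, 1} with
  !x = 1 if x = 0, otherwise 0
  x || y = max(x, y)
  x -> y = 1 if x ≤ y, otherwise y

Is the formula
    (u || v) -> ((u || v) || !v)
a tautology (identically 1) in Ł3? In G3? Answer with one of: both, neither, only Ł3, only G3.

In Ł3: every assignment gives 1 — tautology.
In G3: every assignment gives 1 — tautology.

both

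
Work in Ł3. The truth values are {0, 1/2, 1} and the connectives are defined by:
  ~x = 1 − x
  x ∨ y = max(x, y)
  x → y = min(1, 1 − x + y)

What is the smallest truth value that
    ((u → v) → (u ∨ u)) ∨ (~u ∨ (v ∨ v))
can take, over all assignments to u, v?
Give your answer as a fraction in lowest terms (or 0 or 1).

1/2

Take u = 1/2, v = 1/2:
u → v = 1/2 → 1/2 = 1
u ∨ u = 1/2 ∨ 1/2 = 1/2
(u → v) → (u ∨ u) = 1 → 1/2 = 1/2
~u = ~1/2 = 1/2
v ∨ v = 1/2 ∨ 1/2 = 1/2
~u ∨ (v ∨ v) = 1/2 ∨ 1/2 = 1/2
((u → v) → (u ∨ u)) ∨ (~u ∨ (v ∨ v)) = 1/2 ∨ 1/2 = 1/2
No assignment yields a value below 1/2, so this is the minimum.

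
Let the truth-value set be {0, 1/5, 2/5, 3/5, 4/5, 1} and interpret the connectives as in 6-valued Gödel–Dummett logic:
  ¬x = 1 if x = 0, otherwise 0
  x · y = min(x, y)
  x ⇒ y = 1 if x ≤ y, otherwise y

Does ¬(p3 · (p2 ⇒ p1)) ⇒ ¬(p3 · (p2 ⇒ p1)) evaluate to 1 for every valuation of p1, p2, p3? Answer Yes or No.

Yes

At p1 = 1/5, p2 = 3/5, p3 = 0, for instance:
p2 ⇒ p1 = 3/5 ⇒ 1/5 = 1/5
p3 · (p2 ⇒ p1) = 0 · 1/5 = 0
¬(p3 · (p2 ⇒ p1)) = ¬0 = 1
¬(p3 · (p2 ⇒ p1)) ⇒ ¬(p3 · (p2 ⇒ p1)) = 1 ⇒ 1 = 1
and checking the remaining 215 assignments likewise gives ≥ 1 in every case.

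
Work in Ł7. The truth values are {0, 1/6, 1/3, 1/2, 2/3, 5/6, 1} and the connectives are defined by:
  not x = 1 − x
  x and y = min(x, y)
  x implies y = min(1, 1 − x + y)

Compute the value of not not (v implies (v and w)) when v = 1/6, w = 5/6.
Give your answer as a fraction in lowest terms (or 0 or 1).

1

v and w = 1/6 and 5/6 = 1/6
v implies (v and w) = 1/6 implies 1/6 = 1
not (v implies (v and w)) = not 1 = 0
not not (v implies (v and w)) = not 0 = 1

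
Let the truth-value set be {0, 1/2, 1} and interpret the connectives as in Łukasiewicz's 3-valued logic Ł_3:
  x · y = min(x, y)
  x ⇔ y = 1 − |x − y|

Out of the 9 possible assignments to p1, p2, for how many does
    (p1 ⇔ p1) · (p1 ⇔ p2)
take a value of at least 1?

p1 = 0, p2 = 0 ↦ 1  ≥
p1 = 0, p2 = 1/2 ↦ 1/2  <
p1 = 0, p2 = 1 ↦ 0  <
p1 = 1/2, p2 = 0 ↦ 1/2  <
p1 = 1/2, p2 = 1/2 ↦ 1  ≥
p1 = 1/2, p2 = 1 ↦ 1/2  <
p1 = 1, p2 = 0 ↦ 0  <
p1 = 1, p2 = 1/2 ↦ 1/2  <
p1 = 1, p2 = 1 ↦ 1  ≥
So 3 of the 9 assignments meet the threshold.

3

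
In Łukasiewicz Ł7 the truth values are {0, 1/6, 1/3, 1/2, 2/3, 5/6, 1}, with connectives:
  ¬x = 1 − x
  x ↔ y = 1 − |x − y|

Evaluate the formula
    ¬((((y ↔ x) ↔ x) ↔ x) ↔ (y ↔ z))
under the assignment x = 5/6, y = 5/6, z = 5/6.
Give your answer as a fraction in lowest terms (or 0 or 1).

y ↔ x = 5/6 ↔ 5/6 = 1
(y ↔ x) ↔ x = 1 ↔ 5/6 = 5/6
((y ↔ x) ↔ x) ↔ x = 5/6 ↔ 5/6 = 1
y ↔ z = 5/6 ↔ 5/6 = 1
(((y ↔ x) ↔ x) ↔ x) ↔ (y ↔ z) = 1 ↔ 1 = 1
¬((((y ↔ x) ↔ x) ↔ x) ↔ (y ↔ z)) = ¬1 = 0

0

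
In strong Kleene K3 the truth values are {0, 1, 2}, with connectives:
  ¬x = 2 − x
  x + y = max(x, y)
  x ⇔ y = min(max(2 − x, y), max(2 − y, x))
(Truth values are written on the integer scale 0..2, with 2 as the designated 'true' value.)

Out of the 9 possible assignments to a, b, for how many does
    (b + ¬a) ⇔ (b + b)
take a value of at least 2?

4

a = 0, b = 0 ↦ 0  <
a = 0, b = 1 ↦ 1  <
a = 0, b = 2 ↦ 2  ≥
a = 1, b = 0 ↦ 1  <
a = 1, b = 1 ↦ 1  <
a = 1, b = 2 ↦ 2  ≥
a = 2, b = 0 ↦ 2  ≥
a = 2, b = 1 ↦ 1  <
a = 2, b = 2 ↦ 2  ≥
So 4 of the 9 assignments meet the threshold.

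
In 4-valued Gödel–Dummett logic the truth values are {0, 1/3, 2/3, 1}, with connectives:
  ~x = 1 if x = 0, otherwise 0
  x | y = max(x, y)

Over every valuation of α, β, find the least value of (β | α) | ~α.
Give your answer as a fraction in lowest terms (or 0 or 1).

Take α = 1/3, β = 0:
β | α = 0 | 1/3 = 1/3
~α = ~1/3 = 0
(β | α) | ~α = 1/3 | 0 = 1/3
No assignment yields a value below 1/3, so this is the minimum.

1/3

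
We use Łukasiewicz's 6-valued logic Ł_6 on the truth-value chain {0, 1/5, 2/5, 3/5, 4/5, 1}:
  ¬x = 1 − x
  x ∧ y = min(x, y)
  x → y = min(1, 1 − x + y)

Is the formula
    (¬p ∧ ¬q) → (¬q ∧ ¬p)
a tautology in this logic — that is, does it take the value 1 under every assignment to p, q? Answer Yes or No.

Yes

At p = 2/5, q = 1, for instance:
¬p = ¬2/5 = 3/5
¬q = ¬1 = 0
¬p ∧ ¬q = 3/5 ∧ 0 = 0
¬q ∧ ¬p = 0 ∧ 3/5 = 0
(¬p ∧ ¬q) → (¬q ∧ ¬p) = 0 → 0 = 1
and checking the remaining 35 assignments likewise gives ≥ 1 in every case.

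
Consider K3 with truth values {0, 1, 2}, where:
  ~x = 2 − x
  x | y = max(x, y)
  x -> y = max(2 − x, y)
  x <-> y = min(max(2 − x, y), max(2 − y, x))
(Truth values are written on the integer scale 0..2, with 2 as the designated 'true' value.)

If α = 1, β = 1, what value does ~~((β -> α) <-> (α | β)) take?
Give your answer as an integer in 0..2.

β -> α = 1 -> 1 = 1
α | β = 1 | 1 = 1
(β -> α) <-> (α | β) = 1 <-> 1 = 1
~((β -> α) <-> (α | β)) = ~1 = 1
~~((β -> α) <-> (α | β)) = ~1 = 1

1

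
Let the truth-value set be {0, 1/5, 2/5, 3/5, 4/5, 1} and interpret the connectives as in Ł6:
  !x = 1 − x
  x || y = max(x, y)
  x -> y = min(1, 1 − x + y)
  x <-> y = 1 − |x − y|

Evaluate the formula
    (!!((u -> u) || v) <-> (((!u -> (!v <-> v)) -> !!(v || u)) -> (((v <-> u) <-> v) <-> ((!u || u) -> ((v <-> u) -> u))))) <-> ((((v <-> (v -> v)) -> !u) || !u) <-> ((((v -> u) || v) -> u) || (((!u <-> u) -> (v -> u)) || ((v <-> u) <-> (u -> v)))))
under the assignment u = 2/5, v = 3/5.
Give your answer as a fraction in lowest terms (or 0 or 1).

u -> u = 2/5 -> 2/5 = 1
(u -> u) || v = 1 || 3/5 = 1
!((u -> u) || v) = !1 = 0
!!((u -> u) || v) = !0 = 1
!u = !2/5 = 3/5
!v = !3/5 = 2/5
!v <-> v = 2/5 <-> 3/5 = 4/5
!u -> (!v <-> v) = 3/5 -> 4/5 = 1
v || u = 3/5 || 2/5 = 3/5
!(v || u) = !3/5 = 2/5
!!(v || u) = !2/5 = 3/5
(!u -> (!v <-> v)) -> !!(v || u) = 1 -> 3/5 = 3/5
v <-> u = 3/5 <-> 2/5 = 4/5
(v <-> u) <-> v = 4/5 <-> 3/5 = 4/5
!u = !2/5 = 3/5
!u || u = 3/5 || 2/5 = 3/5
v <-> u = 3/5 <-> 2/5 = 4/5
(v <-> u) -> u = 4/5 -> 2/5 = 3/5
(!u || u) -> ((v <-> u) -> u) = 3/5 -> 3/5 = 1
((v <-> u) <-> v) <-> ((!u || u) -> ((v <-> u) -> u)) = 4/5 <-> 1 = 4/5
((!u -> (!v <-> v)) -> !!(v || u)) -> (((v <-> u) <-> v) <-> ((!u || u) -> ((v <-> u) -> u))) = 3/5 -> 4/5 = 1
!!((u -> u) || v) <-> (((!u -> (!v <-> v)) -> !!(v || u)) -> (((v <-> u) <-> v) <-> ((!u || u) -> ((v <-> u) -> u)))) = 1 <-> 1 = 1
v -> v = 3/5 -> 3/5 = 1
v <-> (v -> v) = 3/5 <-> 1 = 3/5
!u = !2/5 = 3/5
(v <-> (v -> v)) -> !u = 3/5 -> 3/5 = 1
!u = !2/5 = 3/5
((v <-> (v -> v)) -> !u) || !u = 1 || 3/5 = 1
v -> u = 3/5 -> 2/5 = 4/5
(v -> u) || v = 4/5 || 3/5 = 4/5
((v -> u) || v) -> u = 4/5 -> 2/5 = 3/5
!u = !2/5 = 3/5
!u <-> u = 3/5 <-> 2/5 = 4/5
v -> u = 3/5 -> 2/5 = 4/5
(!u <-> u) -> (v -> u) = 4/5 -> 4/5 = 1
v <-> u = 3/5 <-> 2/5 = 4/5
u -> v = 2/5 -> 3/5 = 1
(v <-> u) <-> (u -> v) = 4/5 <-> 1 = 4/5
((!u <-> u) -> (v -> u)) || ((v <-> u) <-> (u -> v)) = 1 || 4/5 = 1
(((v -> u) || v) -> u) || (((!u <-> u) -> (v -> u)) || ((v <-> u) <-> (u -> v))) = 3/5 || 1 = 1
(((v <-> (v -> v)) -> !u) || !u) <-> ((((v -> u) || v) -> u) || (((!u <-> u) -> (v -> u)) || ((v <-> u) <-> (u -> v)))) = 1 <-> 1 = 1
(!!((u -> u) || v) <-> (((!u -> (!v <-> v)) -> !!(v || u)) -> (((v <-> u) <-> v) <-> ((!u || u) -> ((v <-> u) -> u))))) <-> ((((v <-> (v -> v)) -> !u) || !u) <-> ((((v -> u) || v) -> u) || (((!u <-> u) -> (v -> u)) || ((v <-> u) <-> (u -> v))))) = 1 <-> 1 = 1

1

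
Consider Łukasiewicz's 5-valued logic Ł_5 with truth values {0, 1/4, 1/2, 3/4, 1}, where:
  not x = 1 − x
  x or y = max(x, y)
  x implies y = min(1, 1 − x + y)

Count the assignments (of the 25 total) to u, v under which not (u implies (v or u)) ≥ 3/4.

value 0: 25 assignments
So 0 of the 25 assignments meet the threshold.

0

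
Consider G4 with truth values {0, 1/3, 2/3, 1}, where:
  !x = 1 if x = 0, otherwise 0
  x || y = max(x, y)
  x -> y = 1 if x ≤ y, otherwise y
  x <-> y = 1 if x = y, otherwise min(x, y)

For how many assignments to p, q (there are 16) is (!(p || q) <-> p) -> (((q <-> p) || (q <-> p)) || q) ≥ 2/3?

p = 0, q = 0 ↦ 1  ≥
p = 0, q = 1/3 ↦ 1/3  <
p = 0, q = 2/3 ↦ 2/3  ≥
p = 0, q = 1 ↦ 1  ≥
p = 1/3, q = 0 ↦ 1  ≥
p = 1/3, q = 1/3 ↦ 1  ≥
p = 1/3, q = 2/3 ↦ 1  ≥
p = 1/3, q = 1 ↦ 1  ≥
p = 2/3, q = 0 ↦ 1  ≥
p = 2/3, q = 1/3 ↦ 1  ≥
p = 2/3, q = 2/3 ↦ 1  ≥
p = 2/3, q = 1 ↦ 1  ≥
p = 1, q = 0 ↦ 1  ≥
p = 1, q = 1/3 ↦ 1  ≥
p = 1, q = 2/3 ↦ 1  ≥
p = 1, q = 1 ↦ 1  ≥
So 15 of the 16 assignments meet the threshold.

15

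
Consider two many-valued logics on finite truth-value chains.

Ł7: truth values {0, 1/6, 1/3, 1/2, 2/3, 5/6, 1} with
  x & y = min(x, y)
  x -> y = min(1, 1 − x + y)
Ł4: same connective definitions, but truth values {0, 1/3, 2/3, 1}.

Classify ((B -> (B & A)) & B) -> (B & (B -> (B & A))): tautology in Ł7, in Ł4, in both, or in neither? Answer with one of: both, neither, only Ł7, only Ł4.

both

In Ł7: every assignment gives 1 — tautology.
In Ł4: every assignment gives 1 — tautology.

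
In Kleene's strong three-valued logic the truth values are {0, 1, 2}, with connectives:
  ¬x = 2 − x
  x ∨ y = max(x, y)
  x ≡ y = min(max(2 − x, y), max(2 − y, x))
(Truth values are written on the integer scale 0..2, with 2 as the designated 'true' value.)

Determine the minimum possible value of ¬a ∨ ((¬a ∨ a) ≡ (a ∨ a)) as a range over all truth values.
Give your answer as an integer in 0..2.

1

Take a = 1:
¬a = ¬1 = 1
¬a = ¬1 = 1
¬a ∨ a = 1 ∨ 1 = 1
a ∨ a = 1 ∨ 1 = 1
(¬a ∨ a) ≡ (a ∨ a) = 1 ≡ 1 = 1
¬a ∨ ((¬a ∨ a) ≡ (a ∨ a)) = 1 ∨ 1 = 1
No assignment yields a value below 1, so this is the minimum.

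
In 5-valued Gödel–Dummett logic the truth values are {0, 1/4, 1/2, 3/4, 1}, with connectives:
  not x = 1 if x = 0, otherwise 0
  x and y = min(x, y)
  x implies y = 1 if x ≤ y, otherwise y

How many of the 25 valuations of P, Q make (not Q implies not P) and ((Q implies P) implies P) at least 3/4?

value 1: 14 assignments (counts)
value 3/4: 3 assignments (counts)
value 1/2: 2 assignments
value 1/4: 1 assignment
value 0: 5 assignments
So 17 of the 25 assignments meet the threshold.

17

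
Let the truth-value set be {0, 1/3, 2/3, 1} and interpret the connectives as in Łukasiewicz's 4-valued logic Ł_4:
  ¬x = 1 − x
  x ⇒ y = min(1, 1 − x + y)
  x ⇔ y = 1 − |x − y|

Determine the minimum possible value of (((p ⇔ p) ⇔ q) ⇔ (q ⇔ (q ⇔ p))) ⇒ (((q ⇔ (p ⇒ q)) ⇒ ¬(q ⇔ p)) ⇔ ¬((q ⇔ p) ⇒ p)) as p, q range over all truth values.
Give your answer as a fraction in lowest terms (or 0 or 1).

Take p = 0, q = 2/3:
p ⇔ p = 0 ⇔ 0 = 1
(p ⇔ p) ⇔ q = 1 ⇔ 2/3 = 2/3
q ⇔ p = 2/3 ⇔ 0 = 1/3
q ⇔ (q ⇔ p) = 2/3 ⇔ 1/3 = 2/3
((p ⇔ p) ⇔ q) ⇔ (q ⇔ (q ⇔ p)) = 2/3 ⇔ 2/3 = 1
p ⇒ q = 0 ⇒ 2/3 = 1
q ⇔ (p ⇒ q) = 2/3 ⇔ 1 = 2/3
q ⇔ p = 2/3 ⇔ 0 = 1/3
¬(q ⇔ p) = ¬1/3 = 2/3
(q ⇔ (p ⇒ q)) ⇒ ¬(q ⇔ p) = 2/3 ⇒ 2/3 = 1
q ⇔ p = 2/3 ⇔ 0 = 1/3
(q ⇔ p) ⇒ p = 1/3 ⇒ 0 = 2/3
¬((q ⇔ p) ⇒ p) = ¬2/3 = 1/3
((q ⇔ (p ⇒ q)) ⇒ ¬(q ⇔ p)) ⇔ ¬((q ⇔ p) ⇒ p) = 1 ⇔ 1/3 = 1/3
(((p ⇔ p) ⇔ q) ⇔ (q ⇔ (q ⇔ p))) ⇒ (((q ⇔ (p ⇒ q)) ⇒ ¬(q ⇔ p)) ⇔ ¬((q ⇔ p) ⇒ p)) = 1 ⇒ 1/3 = 1/3
No assignment yields a value below 1/3, so this is the minimum.

1/3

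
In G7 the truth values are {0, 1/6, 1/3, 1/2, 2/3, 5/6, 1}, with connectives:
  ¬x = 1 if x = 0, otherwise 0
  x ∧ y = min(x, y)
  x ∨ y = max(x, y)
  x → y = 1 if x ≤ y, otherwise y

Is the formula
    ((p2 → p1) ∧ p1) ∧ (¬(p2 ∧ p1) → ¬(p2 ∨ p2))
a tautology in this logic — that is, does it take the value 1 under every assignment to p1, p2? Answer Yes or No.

Counterexample: take p1 = 0, p2 = 0.
p2 → p1 = 0 → 0 = 1
(p2 → p1) ∧ p1 = 1 ∧ 0 = 0
p2 ∧ p1 = 0 ∧ 0 = 0
¬(p2 ∧ p1) = ¬0 = 1
p2 ∨ p2 = 0 ∨ 0 = 0
¬(p2 ∨ p2) = ¬0 = 1
¬(p2 ∧ p1) → ¬(p2 ∨ p2) = 1 → 1 = 1
((p2 → p1) ∧ p1) ∧ (¬(p2 ∧ p1) → ¬(p2 ∨ p2)) = 0 ∧ 1 = 0
This gives 0 ≠ 1.

No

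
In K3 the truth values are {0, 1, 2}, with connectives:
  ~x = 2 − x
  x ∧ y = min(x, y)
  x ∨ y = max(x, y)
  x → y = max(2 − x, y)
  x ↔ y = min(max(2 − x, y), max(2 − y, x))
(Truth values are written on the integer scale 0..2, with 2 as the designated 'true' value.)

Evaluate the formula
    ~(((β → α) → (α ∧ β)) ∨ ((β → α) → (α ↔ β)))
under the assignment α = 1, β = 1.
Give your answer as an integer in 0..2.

1

β → α = 1 → 1 = 1
α ∧ β = 1 ∧ 1 = 1
(β → α) → (α ∧ β) = 1 → 1 = 1
β → α = 1 → 1 = 1
α ↔ β = 1 ↔ 1 = 1
(β → α) → (α ↔ β) = 1 → 1 = 1
((β → α) → (α ∧ β)) ∨ ((β → α) → (α ↔ β)) = 1 ∨ 1 = 1
~(((β → α) → (α ∧ β)) ∨ ((β → α) → (α ↔ β))) = ~1 = 1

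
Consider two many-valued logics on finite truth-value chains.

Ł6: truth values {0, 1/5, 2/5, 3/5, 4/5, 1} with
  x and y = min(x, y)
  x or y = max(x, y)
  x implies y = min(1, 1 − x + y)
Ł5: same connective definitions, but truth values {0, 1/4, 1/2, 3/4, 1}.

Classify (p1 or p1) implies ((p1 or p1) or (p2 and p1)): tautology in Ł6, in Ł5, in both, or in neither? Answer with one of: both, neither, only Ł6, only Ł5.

In Ł6: every assignment gives 1 — tautology.
In Ł5: every assignment gives 1 — tautology.

both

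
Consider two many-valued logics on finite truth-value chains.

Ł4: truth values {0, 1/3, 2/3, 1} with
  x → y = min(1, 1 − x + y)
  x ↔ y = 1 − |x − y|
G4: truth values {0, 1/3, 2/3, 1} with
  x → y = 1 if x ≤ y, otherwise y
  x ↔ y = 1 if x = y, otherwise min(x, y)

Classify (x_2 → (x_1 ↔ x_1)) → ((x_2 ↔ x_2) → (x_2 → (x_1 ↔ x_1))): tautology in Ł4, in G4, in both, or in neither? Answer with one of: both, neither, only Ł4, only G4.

In Ł4: every assignment gives 1 — tautology.
In G4: every assignment gives 1 — tautology.

both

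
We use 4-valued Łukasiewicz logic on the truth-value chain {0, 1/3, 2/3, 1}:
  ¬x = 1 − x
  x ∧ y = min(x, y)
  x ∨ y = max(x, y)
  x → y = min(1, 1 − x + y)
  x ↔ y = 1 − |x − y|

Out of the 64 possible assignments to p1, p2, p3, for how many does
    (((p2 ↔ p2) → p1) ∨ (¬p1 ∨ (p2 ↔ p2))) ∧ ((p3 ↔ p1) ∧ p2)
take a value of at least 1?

4

value 1: 4 assignments (counts)
value 2/3: 16 assignments
value 1/3: 22 assignments
value 0: 22 assignments
So 4 of the 64 assignments meet the threshold.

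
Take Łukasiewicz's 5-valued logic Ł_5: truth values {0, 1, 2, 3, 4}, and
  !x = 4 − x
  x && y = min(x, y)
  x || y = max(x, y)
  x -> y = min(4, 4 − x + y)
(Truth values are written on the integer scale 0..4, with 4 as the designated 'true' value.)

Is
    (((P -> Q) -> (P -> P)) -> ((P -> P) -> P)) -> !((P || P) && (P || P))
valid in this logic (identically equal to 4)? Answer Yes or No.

No

Counterexample: take P = 3, Q = 0.
P -> Q = 3 -> 0 = 1
P -> P = 3 -> 3 = 4
(P -> Q) -> (P -> P) = 1 -> 4 = 4
P -> P = 3 -> 3 = 4
(P -> P) -> P = 4 -> 3 = 3
((P -> Q) -> (P -> P)) -> ((P -> P) -> P) = 4 -> 3 = 3
P || P = 3 || 3 = 3
P || P = 3 || 3 = 3
(P || P) && (P || P) = 3 && 3 = 3
!((P || P) && (P || P)) = !3 = 1
(((P -> Q) -> (P -> P)) -> ((P -> P) -> P)) -> !((P || P) && (P || P)) = 3 -> 1 = 2
This gives 2 ≠ 4.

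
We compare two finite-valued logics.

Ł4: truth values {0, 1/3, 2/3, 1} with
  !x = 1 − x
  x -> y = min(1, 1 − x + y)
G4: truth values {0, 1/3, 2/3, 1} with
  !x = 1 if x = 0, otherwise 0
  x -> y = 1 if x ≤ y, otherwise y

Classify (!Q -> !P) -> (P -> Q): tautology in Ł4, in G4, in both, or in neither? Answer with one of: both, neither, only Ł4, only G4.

only Ł4

In Ł4: every assignment gives 1 — tautology.
In G4: at P = 2/3, Q = 1/3 the value is 1/3 — not a tautology.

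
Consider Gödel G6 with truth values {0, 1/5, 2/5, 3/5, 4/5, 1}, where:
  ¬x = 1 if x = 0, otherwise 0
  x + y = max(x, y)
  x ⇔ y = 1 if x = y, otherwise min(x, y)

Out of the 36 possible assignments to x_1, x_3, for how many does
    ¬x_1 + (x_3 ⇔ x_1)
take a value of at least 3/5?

value 1: 11 assignments (counts)
value 4/5: 2 assignments (counts)
value 3/5: 4 assignments (counts)
value 2/5: 6 assignments
value 1/5: 8 assignments
value 0: 5 assignments
So 17 of the 36 assignments meet the threshold.

17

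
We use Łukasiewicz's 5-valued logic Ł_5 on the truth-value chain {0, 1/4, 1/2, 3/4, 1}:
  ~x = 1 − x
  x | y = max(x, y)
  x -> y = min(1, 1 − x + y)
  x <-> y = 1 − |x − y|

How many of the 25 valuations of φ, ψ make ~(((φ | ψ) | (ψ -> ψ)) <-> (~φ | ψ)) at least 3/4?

4

value 1: 1 assignment (counts)
value 3/4: 3 assignments (counts)
value 1/2: 5 assignments
value 1/4: 7 assignments
value 0: 9 assignments
So 4 of the 25 assignments meet the threshold.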